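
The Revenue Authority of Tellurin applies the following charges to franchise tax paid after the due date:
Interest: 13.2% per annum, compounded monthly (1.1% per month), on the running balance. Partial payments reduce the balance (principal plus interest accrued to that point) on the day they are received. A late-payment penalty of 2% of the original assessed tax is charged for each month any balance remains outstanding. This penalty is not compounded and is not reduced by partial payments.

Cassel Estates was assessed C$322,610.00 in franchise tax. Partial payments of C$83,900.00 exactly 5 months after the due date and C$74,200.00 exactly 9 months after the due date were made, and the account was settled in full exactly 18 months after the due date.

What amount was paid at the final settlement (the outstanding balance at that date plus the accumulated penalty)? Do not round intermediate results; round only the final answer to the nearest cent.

Balance at month 5: C$322,610.0000 × (1 + 0.011)^5 = C$340,748.2257…
After C$83,900.00 payment: C$340,748.2257… − C$83,900.00 = C$256,848.2257…
Balance at month 9: C$256,848.2257… × (1 + 0.011)^4 = C$268,337.3907…
After C$74,200.00 payment: C$268,337.3907… − C$74,200.00 = C$194,137.3907…
Balance at month 18: C$194,137.3907… × (1 + 0.011)^9 = C$214,224.7223…
Penalty: 18 × 2% × C$322,610.00 = C$116,139.60
Final settlement = outstanding balance + penalty = C$214,224.7223… + C$116,139.60 = C$330,364.32

C$330,364.32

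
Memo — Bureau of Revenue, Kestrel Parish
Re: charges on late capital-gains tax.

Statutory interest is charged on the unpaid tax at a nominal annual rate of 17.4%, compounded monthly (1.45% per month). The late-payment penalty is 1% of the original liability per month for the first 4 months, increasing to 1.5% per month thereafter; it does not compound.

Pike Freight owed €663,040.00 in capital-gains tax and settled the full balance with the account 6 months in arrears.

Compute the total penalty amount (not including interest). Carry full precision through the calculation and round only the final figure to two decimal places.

Penalty, months 1–4: 4 × 1% × €663,040.00 = €26,521.60
Penalty, months 5–6: 2 × 1.5% × €663,040.00 = €19,891.20
Total penalty = €26,521.60 + €19,891.20 = €46,412.80

€46,412.80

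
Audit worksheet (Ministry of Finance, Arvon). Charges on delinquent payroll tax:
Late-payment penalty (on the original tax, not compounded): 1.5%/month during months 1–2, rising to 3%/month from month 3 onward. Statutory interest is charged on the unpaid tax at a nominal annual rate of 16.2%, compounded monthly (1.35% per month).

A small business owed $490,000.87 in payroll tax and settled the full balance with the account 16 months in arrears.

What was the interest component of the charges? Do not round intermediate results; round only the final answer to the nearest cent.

$117,262.24

Interest: $490,000.87 × ((1 + 0.0135)^16 − 1) = $490,000.87 × 0.2393103… = $117,262.2402…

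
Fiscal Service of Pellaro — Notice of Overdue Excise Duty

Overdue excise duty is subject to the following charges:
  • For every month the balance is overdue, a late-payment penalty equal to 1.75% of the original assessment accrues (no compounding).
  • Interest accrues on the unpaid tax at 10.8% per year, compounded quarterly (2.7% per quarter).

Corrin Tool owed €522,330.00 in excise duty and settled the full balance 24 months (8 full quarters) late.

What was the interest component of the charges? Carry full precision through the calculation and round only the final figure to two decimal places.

Interest: €522,330.00 × ((1 + 0.027)^8 − 1) = €522,330.00 × 0.2375523… = €124,080.6737…

€124,080.67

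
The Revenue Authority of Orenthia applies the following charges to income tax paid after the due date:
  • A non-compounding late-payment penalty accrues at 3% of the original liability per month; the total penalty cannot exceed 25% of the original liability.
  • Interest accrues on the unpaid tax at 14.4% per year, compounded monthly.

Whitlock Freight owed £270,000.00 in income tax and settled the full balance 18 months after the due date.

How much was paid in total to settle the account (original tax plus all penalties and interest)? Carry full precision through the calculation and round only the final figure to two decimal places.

£402,167.08

Penalty (uncapped): 18 × 3% × £270,000.00 = £145,800.00; cap = 25% × £270,000.00 = £67,500.00 → penalty = £67,500.00
Interest (14.4%/yr ÷ 12 = 1.2%/month): £270,000.00 × ((1 + 0.012)^18 − 1) = £64,667.0760…
Total = £270,000.00 + £67,500.0000 + £64,667.0760… = £402,167.08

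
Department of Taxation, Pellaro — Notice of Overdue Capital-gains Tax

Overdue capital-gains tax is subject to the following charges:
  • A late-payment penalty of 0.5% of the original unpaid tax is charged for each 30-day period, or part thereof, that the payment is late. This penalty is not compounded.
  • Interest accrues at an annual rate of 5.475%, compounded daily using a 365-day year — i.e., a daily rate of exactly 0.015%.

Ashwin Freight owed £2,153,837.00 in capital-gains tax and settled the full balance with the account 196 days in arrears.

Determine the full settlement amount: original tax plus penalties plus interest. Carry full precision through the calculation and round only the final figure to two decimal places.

£2,293,479.25

Penalty periods: ⌈196/30⌉ = 7; penalty = 7 × 0.5% × £2,153,837.00 = £75,384.30…
Interest: £2,153,837.00 × ((1 + 0.00015)^196 − 1) = £2,153,837.00 × 0.02983418… = £64,257.9524…
Total = £2,153,837.00 + £75,384.2950 + £64,257.9524… = £2,293,479.25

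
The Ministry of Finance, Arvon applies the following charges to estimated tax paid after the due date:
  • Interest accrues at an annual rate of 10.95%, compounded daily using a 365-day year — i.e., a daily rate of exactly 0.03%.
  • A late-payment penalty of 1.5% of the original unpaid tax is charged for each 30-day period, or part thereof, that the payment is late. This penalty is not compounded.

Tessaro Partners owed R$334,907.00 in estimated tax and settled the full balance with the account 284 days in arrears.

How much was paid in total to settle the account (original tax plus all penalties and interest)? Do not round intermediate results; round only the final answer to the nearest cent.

R$414,923.29

Penalty periods: ⌈284/30⌉ = 10; penalty = 10 × 1.5% × R$334,907.00 = R$50,236.05
Interest: R$334,907.00 × ((1 + 0.0003)^284 − 1) = R$334,907.00 × 0.08892092… = R$29,780.2379…
Total = R$334,907.00 + R$50,236.0500 + R$29,780.2379… = R$414,923.29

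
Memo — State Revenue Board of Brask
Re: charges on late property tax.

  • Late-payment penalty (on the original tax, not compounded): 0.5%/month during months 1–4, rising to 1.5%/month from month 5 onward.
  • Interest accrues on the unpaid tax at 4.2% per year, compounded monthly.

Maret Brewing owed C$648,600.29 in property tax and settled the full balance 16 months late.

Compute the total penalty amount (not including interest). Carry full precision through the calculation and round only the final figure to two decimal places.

C$129,720.06

Penalty, months 1–4: 4 × 0.5% × C$648,600.29 = C$12,972.01…
Penalty, months 5–16: 12 × 1.5% × C$648,600.29 = C$116,748.05…
Total penalty = C$12,972.01… + C$116,748.05… = C$129,720.06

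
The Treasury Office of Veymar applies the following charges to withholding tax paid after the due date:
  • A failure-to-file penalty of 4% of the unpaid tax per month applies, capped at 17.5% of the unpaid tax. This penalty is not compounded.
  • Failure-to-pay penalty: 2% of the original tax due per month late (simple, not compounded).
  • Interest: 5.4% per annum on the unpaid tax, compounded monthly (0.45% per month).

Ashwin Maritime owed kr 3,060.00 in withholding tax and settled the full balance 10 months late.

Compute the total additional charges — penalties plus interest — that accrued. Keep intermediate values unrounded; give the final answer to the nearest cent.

Failure-to-file: 10 × 4% × kr 3,060.00 = kr 1,224.00, capped at 17.5% × kr 3,060.00 = kr 535.50
Failure-to-pay penalty: 10 × 2% × kr 3,060.00 = kr 612.00
Interest: kr 3,060.00 × ((1 + 0.0045)^10 − 1) = kr 3,060.00 × 0.0459223… = kr 140.5222…
Penalties + interest = kr 1,147.5000 + kr 140.5222… = kr 1,288.02

kr 1,288.02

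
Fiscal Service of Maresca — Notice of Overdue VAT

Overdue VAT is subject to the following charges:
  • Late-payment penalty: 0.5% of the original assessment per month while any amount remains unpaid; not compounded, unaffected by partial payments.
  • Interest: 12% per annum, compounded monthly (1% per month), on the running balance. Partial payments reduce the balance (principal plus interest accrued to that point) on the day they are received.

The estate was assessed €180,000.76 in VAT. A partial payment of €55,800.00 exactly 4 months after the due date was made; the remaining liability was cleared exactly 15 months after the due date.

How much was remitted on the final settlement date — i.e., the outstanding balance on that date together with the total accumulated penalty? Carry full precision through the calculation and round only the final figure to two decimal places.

€160,221.06

Balance at month 4: €180,000.7600 × (1 + 0.01)^4 = €187,309.5127…
After €55,800.00 payment: €187,309.5127… − €55,800.00 = €131,509.5127…
Balance at month 15: €131,509.5127… × (1 + 0.01)^11 = €146,721.0006…
Penalty: 15 × 0.5% × €180,000.76 = €13,500.06…
Final settlement = outstanding balance + penalty = €146,721.0006… + €13,500.06… = €160,221.06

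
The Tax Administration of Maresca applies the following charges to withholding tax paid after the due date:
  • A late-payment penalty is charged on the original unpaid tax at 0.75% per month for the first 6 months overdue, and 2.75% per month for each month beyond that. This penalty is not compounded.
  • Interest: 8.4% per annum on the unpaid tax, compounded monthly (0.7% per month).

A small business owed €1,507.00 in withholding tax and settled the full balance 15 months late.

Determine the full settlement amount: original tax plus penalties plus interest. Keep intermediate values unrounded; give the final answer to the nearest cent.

Penalty, months 1–6: 6 × 0.75% × €1,507.00 = €67.82…
Penalty, months 7–15: 9 × 2.75% × €1,507.00 = €372.98…
Interest: €1,507.00 × ((1 + 0.007)^15 − 1) = €1,507.00 × 0.1103044… = €166.2287…
Total = €1,507.00 + €440.7975 + €166.2287… = €2,114.03

€2,114.03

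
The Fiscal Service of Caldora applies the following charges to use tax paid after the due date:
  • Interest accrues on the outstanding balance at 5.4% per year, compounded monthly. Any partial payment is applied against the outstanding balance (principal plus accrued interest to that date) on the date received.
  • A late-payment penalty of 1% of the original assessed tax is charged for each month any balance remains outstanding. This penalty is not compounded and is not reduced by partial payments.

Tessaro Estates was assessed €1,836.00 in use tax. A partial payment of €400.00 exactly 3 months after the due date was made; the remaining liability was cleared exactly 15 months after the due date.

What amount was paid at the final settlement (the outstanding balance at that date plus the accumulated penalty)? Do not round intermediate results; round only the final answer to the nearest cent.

€1,817.17

Monthly rate = 5.4% ÷ 12 = 0.45%
Balance at month 3: €1,836.0000 × (1 + 0.0045)^3 = €1,860.8977…
After €400.00 payment: €1,860.8977… − €400.00 = €1,460.8977…
Balance at month 15: €1,460.8977… × (1 + 0.0045)^12 = €1,541.7683…
Penalty: 15 × 1% × €1,836.00 = €275.40
Final settlement = outstanding balance + penalty = €1,541.7683… + €275.40 = €1,817.17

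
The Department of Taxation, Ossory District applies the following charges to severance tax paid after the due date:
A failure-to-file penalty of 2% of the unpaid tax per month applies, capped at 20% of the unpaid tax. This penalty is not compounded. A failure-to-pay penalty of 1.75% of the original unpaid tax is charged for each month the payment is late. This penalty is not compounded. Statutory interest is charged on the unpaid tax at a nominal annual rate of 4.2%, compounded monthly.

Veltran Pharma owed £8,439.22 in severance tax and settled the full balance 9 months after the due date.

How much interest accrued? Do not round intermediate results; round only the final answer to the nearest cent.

Interest (4.2%/yr ÷ 12 = 0.35%/month): £8,439.22 × ((1 + 0.0035)^9 − 1) = £269.5877…

£269.59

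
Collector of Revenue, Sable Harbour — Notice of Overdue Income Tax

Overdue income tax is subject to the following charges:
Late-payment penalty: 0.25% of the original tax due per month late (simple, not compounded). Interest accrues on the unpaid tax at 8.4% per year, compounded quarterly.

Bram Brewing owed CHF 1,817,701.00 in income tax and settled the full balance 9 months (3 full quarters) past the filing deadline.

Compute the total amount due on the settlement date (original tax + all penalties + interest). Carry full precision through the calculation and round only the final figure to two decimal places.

Late-payment penalty: 9 × 0.25% × CHF 1,817,701.00 = CHF 40,898.27…
Interest (8.4%/yr ÷ 4 = 2.1%/quarter): CHF 1,817,701.00 × ((1 + 0.021)^3 − 1) = CHF 116,936.8152…
Total = CHF 1,817,701.00 + CHF 40,898.2725 + CHF 116,936.8152… = CHF 1,975,536.09

CHF 1,975,536.09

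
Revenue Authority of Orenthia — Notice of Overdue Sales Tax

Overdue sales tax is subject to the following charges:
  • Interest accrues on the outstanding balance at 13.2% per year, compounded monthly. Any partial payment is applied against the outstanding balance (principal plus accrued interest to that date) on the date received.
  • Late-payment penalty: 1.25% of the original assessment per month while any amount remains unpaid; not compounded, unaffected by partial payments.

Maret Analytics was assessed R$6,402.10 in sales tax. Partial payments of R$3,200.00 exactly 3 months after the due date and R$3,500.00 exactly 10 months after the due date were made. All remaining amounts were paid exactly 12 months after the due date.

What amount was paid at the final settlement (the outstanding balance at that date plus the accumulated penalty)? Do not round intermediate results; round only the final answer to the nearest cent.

R$1,152.01

Monthly rate = 13.2% ÷ 12 = 1.1%
Balance at month 3: R$6,402.1000 × (1 + 0.011)^3 = R$6,615.7018…
After R$3,200.00 payment: R$6,615.7018… − R$3,200.00 = R$3,415.7018…
Balance at month 10: R$3,415.7018… × (1 + 0.011)^7 = R$3,687.5510…
After R$3,500.00 payment: R$3,687.5510… − R$3,500.00 = R$187.5510…
Balance at month 12: R$187.5510… × (1 + 0.011)^2 = R$191.6998…
Penalty: 12 × 1.25% × R$6,402.10 = R$960.32…
Final settlement = outstanding balance + penalty = R$191.6998… + R$960.32… = R$1,152.01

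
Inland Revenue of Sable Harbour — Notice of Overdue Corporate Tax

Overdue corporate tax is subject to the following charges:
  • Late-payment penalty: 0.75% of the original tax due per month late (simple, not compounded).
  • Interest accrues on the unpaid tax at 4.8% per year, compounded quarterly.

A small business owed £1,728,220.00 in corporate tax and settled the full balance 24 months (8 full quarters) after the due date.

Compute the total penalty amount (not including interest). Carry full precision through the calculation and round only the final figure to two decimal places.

£311,079.60

Late-payment penalty = 0.75% × £1,728,220.00 × 24 mo = £311,079.60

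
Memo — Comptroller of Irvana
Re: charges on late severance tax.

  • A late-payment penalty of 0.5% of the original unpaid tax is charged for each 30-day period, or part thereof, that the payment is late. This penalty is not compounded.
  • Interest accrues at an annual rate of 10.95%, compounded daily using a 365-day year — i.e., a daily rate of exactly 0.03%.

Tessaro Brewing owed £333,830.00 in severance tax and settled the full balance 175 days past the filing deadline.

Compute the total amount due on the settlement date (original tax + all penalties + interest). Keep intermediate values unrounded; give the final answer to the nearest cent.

£361,836.42

Penalty periods: ⌈175/30⌉ = 6; penalty = 6 × 0.5% × £333,830.00 = £10,014.90
Interest: £333,830.00 × ((1 + 0.0003)^175 − 1) = £333,830.00 × 0.05389426… = £17,991.5222…
Total = £333,830.00 + £10,014.9000 + £17,991.5222… = £361,836.42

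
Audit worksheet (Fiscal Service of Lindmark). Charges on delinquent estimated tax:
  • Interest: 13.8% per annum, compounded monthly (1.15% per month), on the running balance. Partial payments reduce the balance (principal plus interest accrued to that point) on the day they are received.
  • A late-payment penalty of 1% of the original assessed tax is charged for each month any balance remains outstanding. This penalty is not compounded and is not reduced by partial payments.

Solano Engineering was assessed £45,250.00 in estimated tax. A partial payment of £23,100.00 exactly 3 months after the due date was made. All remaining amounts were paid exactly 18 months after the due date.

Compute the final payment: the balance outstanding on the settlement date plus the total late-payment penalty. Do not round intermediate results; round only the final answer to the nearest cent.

£36,313.94

Balance at month 3: £45,250.0000 × (1 + 0.0115)^3 = £46,829.1468…
After £23,100.00 payment: £46,829.1468… − £23,100.00 = £23,729.1468…
Balance at month 18: £23,729.1468… × (1 + 0.0115)^15 = £28,168.9351…
Penalty: 18 × 1% × £45,250.00 = £8,145.00
Final settlement = outstanding balance + penalty = £28,168.9351… + £8,145.00 = £36,313.94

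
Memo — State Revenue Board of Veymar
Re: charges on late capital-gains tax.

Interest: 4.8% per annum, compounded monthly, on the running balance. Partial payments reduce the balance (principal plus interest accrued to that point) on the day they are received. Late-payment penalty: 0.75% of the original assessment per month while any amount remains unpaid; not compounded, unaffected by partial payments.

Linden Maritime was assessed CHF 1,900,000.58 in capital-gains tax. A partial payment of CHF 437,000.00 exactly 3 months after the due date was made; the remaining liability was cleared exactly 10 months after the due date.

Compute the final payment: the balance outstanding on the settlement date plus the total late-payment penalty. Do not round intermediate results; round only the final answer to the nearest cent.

CHF 1,670,499.53

Monthly rate = 4.8% ÷ 12 = 0.4%
Balance at month 3: CHF 1,900,000.5800 × (1 + 0.004)^3 = CHF 1,922,891.9086…
After CHF 437,000.00 payment: CHF 1,922,891.9086… − CHF 437,000.00 = CHF 1,485,891.9086…
Balance at month 10: CHF 1,485,891.9086… × (1 + 0.004)^7 = CHF 1,527,999.4835…
Penalty: 10 × 0.75% × CHF 1,900,000.58 = CHF 142,500.04…
Final settlement = outstanding balance + penalty = CHF 1,527,999.4835… + CHF 142,500.04… = CHF 1,670,499.53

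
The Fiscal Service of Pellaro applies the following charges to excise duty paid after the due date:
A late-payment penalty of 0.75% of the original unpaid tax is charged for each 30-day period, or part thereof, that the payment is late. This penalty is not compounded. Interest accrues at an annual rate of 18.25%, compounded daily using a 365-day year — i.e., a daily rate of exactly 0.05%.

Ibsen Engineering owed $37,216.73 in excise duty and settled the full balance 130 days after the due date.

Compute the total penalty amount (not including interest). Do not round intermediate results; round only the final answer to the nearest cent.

$1,395.63

Penalty periods: ⌈130/30⌉ = 5; penalty = 5 × 0.75% × $37,216.73 = $1,395.63…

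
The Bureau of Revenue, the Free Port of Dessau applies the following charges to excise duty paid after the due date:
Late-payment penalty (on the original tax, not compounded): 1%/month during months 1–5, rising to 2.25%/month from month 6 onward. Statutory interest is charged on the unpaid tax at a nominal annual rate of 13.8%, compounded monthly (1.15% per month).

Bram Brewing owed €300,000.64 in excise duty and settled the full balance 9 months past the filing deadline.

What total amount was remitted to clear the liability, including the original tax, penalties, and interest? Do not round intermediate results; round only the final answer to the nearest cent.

€374,518.09

Penalty, months 1–5: 5 × 1% × €300,000.64 = €15,000.03…
Penalty, months 6–9: 4 × 2.25% × €300,000.64 = €27,000.06…
Interest: €300,000.64 × ((1 + 0.0115)^9 − 1) = €300,000.64 × 0.1083910… = €32,517.3642…
Total = €300,000.64 + €42,000.0896 + €32,517.3642… = €374,518.09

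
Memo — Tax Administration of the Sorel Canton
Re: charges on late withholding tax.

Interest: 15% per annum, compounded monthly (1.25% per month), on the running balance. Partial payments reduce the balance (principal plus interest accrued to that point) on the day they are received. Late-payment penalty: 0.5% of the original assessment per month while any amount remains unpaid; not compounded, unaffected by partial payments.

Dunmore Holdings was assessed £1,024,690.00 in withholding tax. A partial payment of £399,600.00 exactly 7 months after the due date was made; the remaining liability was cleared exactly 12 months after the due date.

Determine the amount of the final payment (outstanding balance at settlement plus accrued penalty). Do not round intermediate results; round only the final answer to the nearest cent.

Balance at month 7: £1,024,690.0000 × (1 + 0.0125)^7 = £1,117,783.5684…
After £399,600.00 payment: £1,117,783.5684… − £399,600.00 = £718,183.5684…
Balance at month 12: £718,183.5684… × (1 + 0.0125)^5 = £764,206.3182…
Penalty: 12 × 0.5% × £1,024,690.00 = £61,481.40
Final settlement = outstanding balance + penalty = £764,206.3182… + £61,481.40 = £825,687.72

£825,687.72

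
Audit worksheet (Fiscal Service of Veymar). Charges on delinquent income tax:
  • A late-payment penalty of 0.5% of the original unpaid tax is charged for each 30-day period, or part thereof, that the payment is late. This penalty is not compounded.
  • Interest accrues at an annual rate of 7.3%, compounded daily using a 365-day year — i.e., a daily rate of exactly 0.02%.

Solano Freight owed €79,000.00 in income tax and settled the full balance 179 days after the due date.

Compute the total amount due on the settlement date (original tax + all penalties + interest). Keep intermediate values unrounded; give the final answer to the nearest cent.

Penalty periods: ⌈179/30⌉ = 6; penalty = 6 × 0.5% × €79,000.00 = €2,370.00
Interest: €79,000.00 × ((1 + 0.0002)^179 − 1) = €79,000.00 × 0.03644483… = €2,879.1413…
Total = €79,000.00 + €2,370.0000 + €2,879.1413… = €84,249.14

€84,249.14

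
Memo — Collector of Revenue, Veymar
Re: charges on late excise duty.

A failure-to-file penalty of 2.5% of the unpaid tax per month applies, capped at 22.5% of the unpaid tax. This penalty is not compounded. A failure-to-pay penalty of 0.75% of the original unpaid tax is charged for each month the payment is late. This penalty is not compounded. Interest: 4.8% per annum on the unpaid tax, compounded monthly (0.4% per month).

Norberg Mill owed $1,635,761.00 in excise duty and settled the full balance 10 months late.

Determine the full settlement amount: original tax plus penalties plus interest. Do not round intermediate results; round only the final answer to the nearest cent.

$2,193,110.14

Failure-to-file: 10 × 2.5% × $1,635,761.00 = $408,940.25, capped at 22.5% × $1,635,761.00 = $368,046.23…
Failure-to-pay penalty = 0.75% × $1,635,761.00 × 10 mo = $122,682.08…
Interest: $1,635,761.00 × ((1 + 0.004)^10 − 1) = $1,635,761.00 × 0.0407277… = $66,620.8389…
Total = $1,635,761.00 + $490,728.3000 + $66,620.8389… = $2,193,110.14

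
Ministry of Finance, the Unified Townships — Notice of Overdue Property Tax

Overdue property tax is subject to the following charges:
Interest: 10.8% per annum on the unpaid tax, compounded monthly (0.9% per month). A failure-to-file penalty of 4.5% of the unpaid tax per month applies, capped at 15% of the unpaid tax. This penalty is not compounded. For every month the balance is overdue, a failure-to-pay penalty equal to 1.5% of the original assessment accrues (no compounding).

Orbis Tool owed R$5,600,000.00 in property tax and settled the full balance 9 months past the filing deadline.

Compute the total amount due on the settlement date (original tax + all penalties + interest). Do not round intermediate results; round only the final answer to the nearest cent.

R$7,666,277.19

Failure-to-file: 9 × 4.5% × R$5,600,000.00 = R$2,268,000.00, capped at 15% × R$5,600,000.00 = R$840,000.00
Failure-to-pay penalty: 9 × 1.5% × R$5,600,000.00 = R$756,000.00
Interest: R$5,600,000.00 × ((1 + 0.009)^9 − 1) = R$5,600,000.00 × 0.0839781… = R$470,277.1930…
Total = R$5,600,000.00 + R$1,596,000.0000 + R$470,277.1930… = R$7,666,277.19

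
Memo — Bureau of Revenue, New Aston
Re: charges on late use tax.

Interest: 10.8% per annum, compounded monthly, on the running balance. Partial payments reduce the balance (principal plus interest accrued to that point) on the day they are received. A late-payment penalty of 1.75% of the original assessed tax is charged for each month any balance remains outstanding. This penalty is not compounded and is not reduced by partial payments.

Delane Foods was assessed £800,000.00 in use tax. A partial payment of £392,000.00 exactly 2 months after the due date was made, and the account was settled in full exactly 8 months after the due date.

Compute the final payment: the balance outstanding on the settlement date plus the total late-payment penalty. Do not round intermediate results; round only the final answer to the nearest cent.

£557,797.40

Monthly rate = 10.8% ÷ 12 = 0.9%
Balance at month 2: £800,000.0000 × (1 + 0.009)^2 = £814,464.8000
After £392,000.00 payment: £814,464.8000 − £392,000.00 = £422,464.8000
Balance at month 8: £422,464.8000 × (1 + 0.009)^6 = £445,797.3952…
Penalty: 8 × 1.75% × £800,000.00 = £112,000.00
Final settlement = outstanding balance + penalty = £445,797.3952… + £112,000.00 = £557,797.40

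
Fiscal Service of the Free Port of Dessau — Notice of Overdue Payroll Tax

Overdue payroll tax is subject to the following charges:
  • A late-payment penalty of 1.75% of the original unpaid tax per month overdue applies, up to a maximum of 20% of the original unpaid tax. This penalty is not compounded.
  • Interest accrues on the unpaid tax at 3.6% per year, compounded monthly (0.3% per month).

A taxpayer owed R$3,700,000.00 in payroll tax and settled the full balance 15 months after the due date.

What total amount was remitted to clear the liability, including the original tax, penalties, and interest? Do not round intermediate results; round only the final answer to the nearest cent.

R$4,610,042.37

Penalty (uncapped): 15 × 1.75% × R$3,700,000.00 = R$971,250.00; cap = 20% × R$3,700,000.00 = R$740,000.00 → penalty = R$740,000.00
Interest: R$3,700,000.00 × ((1 + 0.003)^15 − 1) = R$3,700,000.00 × 0.0459574… = R$170,042.3663…
Total = R$3,700,000.00 + R$740,000.0000 + R$170,042.3663… = R$4,610,042.37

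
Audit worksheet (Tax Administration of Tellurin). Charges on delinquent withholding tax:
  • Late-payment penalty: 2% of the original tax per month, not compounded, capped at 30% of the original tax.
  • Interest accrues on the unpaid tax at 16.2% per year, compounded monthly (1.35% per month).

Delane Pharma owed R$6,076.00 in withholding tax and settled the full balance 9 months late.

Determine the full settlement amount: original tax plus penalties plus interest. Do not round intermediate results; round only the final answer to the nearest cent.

Penalty: 9 × 2% × R$6,076.00 = R$1,093.68 (below the 30% cap of R$1,822.80)
Interest: R$6,076.00 × ((1 + 0.0135)^9 − 1) = R$6,076.00 × 0.1282719… = R$779.3801…
Total = R$6,076.00 + R$1,093.6800 + R$779.3801… = R$7,949.06

R$7,949.06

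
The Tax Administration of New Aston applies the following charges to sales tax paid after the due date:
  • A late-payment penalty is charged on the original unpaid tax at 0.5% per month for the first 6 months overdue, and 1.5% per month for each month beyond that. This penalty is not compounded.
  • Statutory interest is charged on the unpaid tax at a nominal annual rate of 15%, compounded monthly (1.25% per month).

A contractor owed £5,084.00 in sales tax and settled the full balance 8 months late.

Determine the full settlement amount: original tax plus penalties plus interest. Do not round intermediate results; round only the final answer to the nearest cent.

£5,920.25

Penalty, months 1–6: 6 × 0.5% × £5,084.00 = £152.52
Penalty, months 7–8: 2 × 1.5% × £5,084.00 = £152.52
Interest: £5,084.00 × ((1 + 0.0125)^8 − 1) = £5,084.00 × 0.1044861… = £531.2073…
Total = £5,084.00 + £305.0400 + £531.2073… = £5,920.25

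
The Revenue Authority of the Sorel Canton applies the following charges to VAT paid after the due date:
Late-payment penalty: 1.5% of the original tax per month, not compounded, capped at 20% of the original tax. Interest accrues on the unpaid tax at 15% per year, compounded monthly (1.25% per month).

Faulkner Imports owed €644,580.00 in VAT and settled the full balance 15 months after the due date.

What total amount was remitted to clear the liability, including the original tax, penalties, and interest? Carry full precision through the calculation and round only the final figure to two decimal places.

€905,524.79

Penalty (uncapped): 15 × 1.5% × €644,580.00 = €145,030.50; cap = 20% × €644,580.00 = €128,916.00 → penalty = €128,916.00
Interest: €644,580.00 × ((1 + 0.0125)^15 − 1) = €644,580.00 × 0.2048292… = €132,028.7947…
Total = €644,580.00 + €128,916.0000 + €132,028.7947… = €905,524.79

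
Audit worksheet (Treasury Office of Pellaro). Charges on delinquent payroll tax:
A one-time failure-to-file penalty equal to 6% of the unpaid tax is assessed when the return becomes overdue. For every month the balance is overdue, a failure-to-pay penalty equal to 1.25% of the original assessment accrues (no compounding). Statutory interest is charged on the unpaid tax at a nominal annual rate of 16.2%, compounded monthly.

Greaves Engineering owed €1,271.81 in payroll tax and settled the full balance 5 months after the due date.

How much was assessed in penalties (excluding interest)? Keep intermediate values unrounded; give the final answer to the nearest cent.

€155.80

Failure-to-file penalty: 6% × €1,271.81 = €76.31…
Failure-to-pay penalty: 5 × 1.25% × €1,271.81 = €79.49…
Total penalty = €76.31… + €79.49… = €155.80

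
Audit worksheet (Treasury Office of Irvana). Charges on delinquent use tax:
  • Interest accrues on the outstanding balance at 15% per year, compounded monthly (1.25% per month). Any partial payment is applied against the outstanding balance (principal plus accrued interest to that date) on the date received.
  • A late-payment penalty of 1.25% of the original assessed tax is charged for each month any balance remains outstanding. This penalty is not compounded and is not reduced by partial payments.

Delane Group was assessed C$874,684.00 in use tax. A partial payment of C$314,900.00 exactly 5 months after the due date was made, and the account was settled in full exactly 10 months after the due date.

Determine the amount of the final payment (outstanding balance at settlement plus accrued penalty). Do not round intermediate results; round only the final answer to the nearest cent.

C$764,635.21

Balance at month 5: C$874,684.0000 × (1 + 0.0125)^5 = C$930,735.6345…
After C$314,900.00 payment: C$930,735.6345… − C$314,900.00 = C$615,835.6345…
Balance at month 10: C$615,835.6345… × (1 + 0.0125)^5 = C$655,299.7082…
Penalty: 10 × 1.25% × C$874,684.00 = C$109,335.50
Final settlement = outstanding balance + penalty = C$655,299.7082… + C$109,335.50 = C$764,635.21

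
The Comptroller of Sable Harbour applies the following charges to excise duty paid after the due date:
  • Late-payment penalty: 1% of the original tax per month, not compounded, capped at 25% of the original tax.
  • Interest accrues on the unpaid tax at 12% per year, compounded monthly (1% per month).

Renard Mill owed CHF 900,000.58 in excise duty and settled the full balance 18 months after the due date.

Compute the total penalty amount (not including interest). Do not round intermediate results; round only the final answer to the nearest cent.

CHF 162,000.10

Penalty: 18 × 1% × CHF 900,000.58 = CHF 162,000.10… (below the 25% cap of CHF 225,000.15…)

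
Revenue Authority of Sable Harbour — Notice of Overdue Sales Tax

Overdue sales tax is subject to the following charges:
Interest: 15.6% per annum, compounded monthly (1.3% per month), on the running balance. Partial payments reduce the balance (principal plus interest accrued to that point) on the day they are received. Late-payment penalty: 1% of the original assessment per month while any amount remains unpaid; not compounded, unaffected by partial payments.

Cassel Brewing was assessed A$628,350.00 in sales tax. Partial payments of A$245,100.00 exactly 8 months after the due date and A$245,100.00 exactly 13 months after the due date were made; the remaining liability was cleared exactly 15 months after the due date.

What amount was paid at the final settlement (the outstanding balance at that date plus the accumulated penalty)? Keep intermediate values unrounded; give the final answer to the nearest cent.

Balance at month 8: A$628,350.0000 × (1 + 0.013)^8 = A$696,750.3287…
After A$245,100.00 payment: A$696,750.3287… − A$245,100.00 = A$451,650.3287…
Balance at month 13: A$451,650.3287… × (1 + 0.013)^5 = A$481,780.8766…
After A$245,100.00 payment: A$481,780.8766… − A$245,100.00 = A$236,680.8766…
Balance at month 15: A$236,680.8766… × (1 + 0.013)^2 = A$242,874.5785…
Penalty: 15 × 1% × A$628,350.00 = A$94,252.50
Final settlement = outstanding balance + penalty = A$242,874.5785… + A$94,252.50 = A$337,127.08

A$337,127.08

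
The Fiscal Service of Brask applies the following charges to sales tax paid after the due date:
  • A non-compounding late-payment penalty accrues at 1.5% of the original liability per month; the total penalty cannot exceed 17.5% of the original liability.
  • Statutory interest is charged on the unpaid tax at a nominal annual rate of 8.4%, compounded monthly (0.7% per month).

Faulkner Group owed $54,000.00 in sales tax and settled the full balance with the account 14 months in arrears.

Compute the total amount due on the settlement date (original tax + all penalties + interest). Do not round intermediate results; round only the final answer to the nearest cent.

Penalty (uncapped): 14 × 1.5% × $54,000.00 = $11,340.00; cap = 17.5% × $54,000.00 = $9,450.00 → penalty = $9,450.00
Interest: $54,000.00 × ((1 + 0.007)^14 − 1) = $54,000.00 × 0.1025863… = $5,539.6596…
Total = $54,000.00 + $9,450.0000 + $5,539.6596… = $68,989.66

$68,989.66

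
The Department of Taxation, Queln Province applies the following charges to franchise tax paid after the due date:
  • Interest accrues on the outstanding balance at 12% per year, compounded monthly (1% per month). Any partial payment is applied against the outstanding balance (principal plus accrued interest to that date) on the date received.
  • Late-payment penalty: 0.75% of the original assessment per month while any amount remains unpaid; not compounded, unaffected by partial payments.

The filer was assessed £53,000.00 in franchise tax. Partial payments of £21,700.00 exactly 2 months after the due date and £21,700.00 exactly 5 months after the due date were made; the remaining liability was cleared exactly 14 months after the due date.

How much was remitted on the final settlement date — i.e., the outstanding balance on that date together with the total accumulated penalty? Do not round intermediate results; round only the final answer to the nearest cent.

£18,302.06

Balance at month 2: £53,000.0000 × (1 + 0.01)^2 = £54,065.3000
After £21,700.00 payment: £54,065.3000 − £21,700.00 = £32,365.3000
Balance at month 5: £32,365.3000 × (1 + 0.01)^3 = £33,346.0010…
After £21,700.00 payment: £33,346.0010… − £21,700.00 = £11,646.0010…
Balance at month 14: £11,646.0010… × (1 + 0.01)^9 = £12,737.0597…
Penalty: 14 × 0.75% × £53,000.00 = £5,565.00
Final settlement = outstanding balance + penalty = £12,737.0597… + £5,565.00 = £18,302.06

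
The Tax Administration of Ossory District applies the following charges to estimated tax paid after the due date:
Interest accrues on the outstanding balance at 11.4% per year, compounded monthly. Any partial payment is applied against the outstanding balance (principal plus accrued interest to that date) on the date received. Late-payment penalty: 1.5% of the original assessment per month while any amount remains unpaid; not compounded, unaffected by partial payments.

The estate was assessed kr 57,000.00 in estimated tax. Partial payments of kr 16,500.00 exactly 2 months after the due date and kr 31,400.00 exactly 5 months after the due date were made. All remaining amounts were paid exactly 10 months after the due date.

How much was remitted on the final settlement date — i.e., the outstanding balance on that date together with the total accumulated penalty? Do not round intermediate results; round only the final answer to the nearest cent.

Monthly rate = 11.4% ÷ 12 = 0.95%
Balance at month 2: kr 57,000.0000 × (1 + 0.0095)^2 = kr 58,088.1443…
After kr 16,500.00 payment: kr 58,088.1443… − kr 16,500.00 = kr 41,588.1443…
Balance at month 5: kr 41,588.1443… × (1 + 0.0095)^3 = kr 42,784.7020…
After kr 31,400.00 payment: kr 42,784.7020… − kr 31,400.00 = kr 11,384.7020…
Balance at month 10: kr 11,384.7020… × (1 + 0.0095)^5 = kr 11,935.8481…
Penalty: 10 × 1.5% × kr 57,000.00 = kr 8,550.00
Final settlement = outstanding balance + penalty = kr 11,935.8481… + kr 8,550.00 = kr 20,485.85

kr 20,485.85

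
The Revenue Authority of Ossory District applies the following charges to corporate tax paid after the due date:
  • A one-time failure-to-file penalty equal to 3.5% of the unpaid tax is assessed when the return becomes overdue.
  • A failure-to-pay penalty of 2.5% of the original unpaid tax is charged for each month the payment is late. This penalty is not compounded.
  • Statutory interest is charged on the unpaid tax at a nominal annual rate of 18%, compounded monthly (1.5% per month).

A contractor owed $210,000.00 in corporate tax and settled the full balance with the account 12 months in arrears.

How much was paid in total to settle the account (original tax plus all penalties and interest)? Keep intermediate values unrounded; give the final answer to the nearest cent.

$321,429.82

Failure-to-file penalty: 3.5% × $210,000.00 = $7,350.00
Failure-to-pay penalty = 2.5% × $210,000.00 × 12 mo = $63,000.00
Interest: $210,000.00 × ((1 + 0.015)^12 − 1) = $210,000.00 × 0.1956182… = $41,079.8160…
Total = $210,000.00 + $70,350.0000 + $41,079.8160… = $321,429.82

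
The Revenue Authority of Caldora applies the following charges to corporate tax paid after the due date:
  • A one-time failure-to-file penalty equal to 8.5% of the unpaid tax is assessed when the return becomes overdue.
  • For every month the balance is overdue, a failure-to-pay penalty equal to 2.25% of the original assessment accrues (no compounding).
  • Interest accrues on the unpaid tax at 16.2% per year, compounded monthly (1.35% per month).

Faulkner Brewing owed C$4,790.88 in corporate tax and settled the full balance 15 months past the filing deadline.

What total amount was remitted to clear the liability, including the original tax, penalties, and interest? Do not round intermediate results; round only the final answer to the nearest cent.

Failure-to-file penalty: 8.5% × C$4,790.88 = C$407.22…
Failure-to-pay penalty = 2.25% × C$4,790.88 × 15 mo = C$1,616.92…
Interest: C$4,790.88 × ((1 + 0.0135)^15 − 1) = C$4,790.88 × 0.2228024… = C$1,067.4197…
Total = C$4,790.88 + C$2,024.1468 + C$1,067.4197… = C$7,882.45

C$7,882.45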